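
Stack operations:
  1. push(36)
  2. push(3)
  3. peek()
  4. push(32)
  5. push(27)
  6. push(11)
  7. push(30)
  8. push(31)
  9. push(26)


push(36) -> [36]
push(3) -> [36, 3]
peek()->3
push(32) -> [36, 3, 32]
push(27) -> [36, 3, 32, 27]
push(11) -> [36, 3, 32, 27, 11]
push(30) -> [36, 3, 32, 27, 11, 30]
push(31) -> [36, 3, 32, 27, 11, 30, 31]
push(26) -> [36, 3, 32, 27, 11, 30, 31, 26]

Final stack: [36, 3, 32, 27, 11, 30, 31, 26]


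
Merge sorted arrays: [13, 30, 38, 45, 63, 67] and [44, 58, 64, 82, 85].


Take 13 from A
Take 30 from A
Take 38 from A
Take 44 from B
Take 45 from A
Take 58 from B
Take 63 from A
Take 64 from B
Take 67 from A

Merged: [13, 30, 38, 44, 45, 58, 63, 64, 67, 82, 85]


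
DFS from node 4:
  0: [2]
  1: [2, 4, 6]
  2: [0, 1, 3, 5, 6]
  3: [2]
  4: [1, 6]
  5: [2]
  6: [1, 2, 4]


Visit 4, push [6, 1]
Visit 1, push [6, 2]
Visit 2, push [6, 5, 3, 0]
Visit 0, push []
Visit 3, push []
Visit 5, push []
Visit 6, push []

DFS order: [4, 1, 2, 0, 3, 5, 6]


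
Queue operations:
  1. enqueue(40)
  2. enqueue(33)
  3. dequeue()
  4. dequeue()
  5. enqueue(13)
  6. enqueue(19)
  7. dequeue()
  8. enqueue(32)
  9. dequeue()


enqueue(40) -> [40]
enqueue(33) -> [40, 33]
dequeue()->40, [33]
dequeue()->33, []
enqueue(13) -> [13]
enqueue(19) -> [13, 19]
dequeue()->13, [19]
enqueue(32) -> [19, 32]
dequeue()->19, [32]

Final queue: [32]


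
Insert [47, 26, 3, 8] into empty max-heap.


Insert 47: [47]
Insert 26: [47, 26]
Insert 3: [47, 26, 3]
Insert 8: [47, 26, 3, 8]

Final heap: [47, 26, 3, 8]


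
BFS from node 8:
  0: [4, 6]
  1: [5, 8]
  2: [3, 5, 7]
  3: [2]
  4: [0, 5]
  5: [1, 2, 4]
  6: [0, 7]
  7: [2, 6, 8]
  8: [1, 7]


Visit 8, enqueue [1, 7]
Visit 1, enqueue [5]
Visit 7, enqueue [2, 6]
Visit 5, enqueue [4]
Visit 2, enqueue [3]
Visit 6, enqueue [0]
Visit 4, enqueue []
Visit 3, enqueue []
Visit 0, enqueue []

BFS order: [8, 1, 7, 5, 2, 6, 4, 3, 0]


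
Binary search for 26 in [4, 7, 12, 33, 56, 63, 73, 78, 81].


Step 1: lo=0, hi=8, mid=4, val=56
Step 2: lo=0, hi=3, mid=1, val=7
Step 3: lo=2, hi=3, mid=2, val=12
Step 4: lo=3, hi=3, mid=3, val=33

Not found


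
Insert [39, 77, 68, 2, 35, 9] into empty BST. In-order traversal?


Insert 39: root
Insert 77: R from 39
Insert 68: R from 39 -> L from 77
Insert 2: L from 39
Insert 35: L from 39 -> R from 2
Insert 9: L from 39 -> R from 2 -> L from 35

In-order: [2, 9, 35, 39, 68, 77]


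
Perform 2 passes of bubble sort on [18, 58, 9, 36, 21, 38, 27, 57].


Initial: [18, 58, 9, 36, 21, 38, 27, 57]
Pass 1: [18, 9, 36, 21, 38, 27, 57, 58] (6 swaps)
Pass 2: [9, 18, 21, 36, 27, 38, 57, 58] (3 swaps)

After 2 passes: [9, 18, 21, 36, 27, 38, 57, 58]


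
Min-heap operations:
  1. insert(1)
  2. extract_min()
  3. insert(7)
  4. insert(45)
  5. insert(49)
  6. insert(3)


insert(1) -> [1]
extract_min()->1, []
insert(7) -> [7]
insert(45) -> [7, 45]
insert(49) -> [7, 45, 49]
insert(3) -> [3, 7, 49, 45]

Final heap: [3, 7, 49, 45]


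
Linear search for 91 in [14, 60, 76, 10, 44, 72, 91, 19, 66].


i=0: 14!=91
i=1: 60!=91
i=2: 76!=91
i=3: 10!=91
i=4: 44!=91
i=5: 72!=91
i=6: 91==91 found!

Found at 6, 7 comps


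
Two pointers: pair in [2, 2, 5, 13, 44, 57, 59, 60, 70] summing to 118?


lo=0(2)+hi=8(70)=72
lo=1(2)+hi=8(70)=72
lo=2(5)+hi=8(70)=75
lo=3(13)+hi=8(70)=83
lo=4(44)+hi=8(70)=114
lo=5(57)+hi=8(70)=127
lo=5(57)+hi=7(60)=117
lo=6(59)+hi=7(60)=119

No pair found


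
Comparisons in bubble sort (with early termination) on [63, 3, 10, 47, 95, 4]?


Algorithm: bubble sort (with early termination)
Input: [63, 3, 10, 47, 95, 4]
Sorted: [3, 4, 10, 47, 63, 95]

15


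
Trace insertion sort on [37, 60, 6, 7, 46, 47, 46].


Initial: [37, 60, 6, 7, 46, 47, 46]
Insert 60: [37, 60, 6, 7, 46, 47, 46]
Insert 6: [6, 37, 60, 7, 46, 47, 46]
Insert 7: [6, 7, 37, 60, 46, 47, 46]
Insert 46: [6, 7, 37, 46, 60, 47, 46]
Insert 47: [6, 7, 37, 46, 47, 60, 46]
Insert 46: [6, 7, 37, 46, 46, 47, 60]

Sorted: [6, 7, 37, 46, 46, 47, 60]


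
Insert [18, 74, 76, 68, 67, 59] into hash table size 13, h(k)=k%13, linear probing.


Insert 18: h=5 -> slot 5
Insert 74: h=9 -> slot 9
Insert 76: h=11 -> slot 11
Insert 68: h=3 -> slot 3
Insert 67: h=2 -> slot 2
Insert 59: h=7 -> slot 7

Table: [None, None, 67, 68, None, 18, None, 59, None, 74, None, 76, None]


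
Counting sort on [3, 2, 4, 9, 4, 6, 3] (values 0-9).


Input: [3, 2, 4, 9, 4, 6, 3]
Counts: [0, 0, 1, 2, 2, 0, 1, 0, 0, 1]

Sorted: [2, 3, 3, 4, 4, 6, 9]


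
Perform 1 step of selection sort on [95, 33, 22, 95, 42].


Initial: [95, 33, 22, 95, 42]
Step 1: min=22 at 2
  Swap: [22, 33, 95, 95, 42]

After 1 step: [22, 33, 95, 95, 42]


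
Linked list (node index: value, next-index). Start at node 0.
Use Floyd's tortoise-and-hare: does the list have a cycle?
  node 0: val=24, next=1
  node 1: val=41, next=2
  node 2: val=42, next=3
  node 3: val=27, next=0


Floyd's tortoise (slow, +1) and hare (fast, +2):
  init: slow=0, fast=0
  step 1: slow=1, fast=2
  step 2: slow=2, fast=0
  step 3: slow=3, fast=2
  step 4: slow=0, fast=0
  slow == fast at node 0: cycle detected

Cycle: yes


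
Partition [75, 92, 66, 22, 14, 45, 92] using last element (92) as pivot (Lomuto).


Pivot: 92
  75 <= 92: advance i (no swap)
  92 <= 92: advance i (no swap)
  66 <= 92: advance i (no swap)
  22 <= 92: advance i (no swap)
  14 <= 92: advance i (no swap)
  45 <= 92: advance i (no swap)
Place pivot at 6: [75, 92, 66, 22, 14, 45, 92]

Partitioned: [75, 92, 66, 22, 14, 45, 92]


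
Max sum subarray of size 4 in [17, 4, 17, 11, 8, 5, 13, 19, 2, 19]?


[0:4]: 49
[1:5]: 40
[2:6]: 41
[3:7]: 37
[4:8]: 45
[5:9]: 39
[6:10]: 53

Max: 53 at [6:10]


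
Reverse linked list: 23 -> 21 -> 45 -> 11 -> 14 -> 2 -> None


Step 1: curr=23, set curr.next=prev(None) | reversed so far: 23
Step 2: curr=21, set curr.next=prev(23) | reversed so far: 21 -> 23
Step 3: curr=45, set curr.next=prev(21) | reversed so far: 45 -> 21 -> 23
Step 4: curr=11, set curr.next=prev(45) | reversed so far: 11 -> 45 -> 21 -> 23
Step 5: curr=14, set curr.next=prev(11) | reversed so far: 14 -> 11 -> 45 -> 21 -> 23
Step 6: curr=2, set curr.next=prev(14) | reversed so far: 2 -> 14 -> 11 -> 45 -> 21 -> 23

2 -> 14 -> 11 -> 45 -> 21 -> 23 -> None


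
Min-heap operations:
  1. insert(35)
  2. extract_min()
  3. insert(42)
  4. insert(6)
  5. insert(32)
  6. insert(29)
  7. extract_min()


insert(35) -> [35]
extract_min()->35, []
insert(42) -> [42]
insert(6) -> [6, 42]
insert(32) -> [6, 42, 32]
insert(29) -> [6, 29, 32, 42]
extract_min()->6, [29, 42, 32]

Final heap: [29, 42, 32]


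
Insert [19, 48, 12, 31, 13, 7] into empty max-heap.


Insert 19: [19]
Insert 48: [48, 19]
Insert 12: [48, 19, 12]
Insert 31: [48, 31, 12, 19]
Insert 13: [48, 31, 12, 19, 13]
Insert 7: [48, 31, 12, 19, 13, 7]

Final heap: [48, 31, 12, 19, 13, 7]


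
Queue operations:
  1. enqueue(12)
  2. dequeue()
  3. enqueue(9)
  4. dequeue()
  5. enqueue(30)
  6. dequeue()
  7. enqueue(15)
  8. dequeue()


enqueue(12) -> [12]
dequeue()->12, []
enqueue(9) -> [9]
dequeue()->9, []
enqueue(30) -> [30]
dequeue()->30, []
enqueue(15) -> [15]
dequeue()->15, []

Final queue: []


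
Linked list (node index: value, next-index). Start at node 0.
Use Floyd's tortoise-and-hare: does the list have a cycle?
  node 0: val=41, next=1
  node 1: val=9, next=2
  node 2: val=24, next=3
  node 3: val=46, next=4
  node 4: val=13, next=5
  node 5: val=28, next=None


Floyd's tortoise (slow, +1) and hare (fast, +2):
  init: slow=0, fast=0
  step 1: slow=1, fast=2
  step 2: slow=2, fast=4
  step 3: fast 4->5->None, no cycle

Cycle: no


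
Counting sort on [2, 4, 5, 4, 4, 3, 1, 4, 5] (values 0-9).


Input: [2, 4, 5, 4, 4, 3, 1, 4, 5]
Counts: [0, 1, 1, 1, 4, 2, 0, 0, 0, 0]

Sorted: [1, 2, 3, 4, 4, 4, 4, 5, 5]


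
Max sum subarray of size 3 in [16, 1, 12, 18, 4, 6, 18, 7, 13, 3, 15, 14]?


[0:3]: 29
[1:4]: 31
[2:5]: 34
[3:6]: 28
[4:7]: 28
[5:8]: 31
[6:9]: 38
[7:10]: 23
[8:11]: 31
[9:12]: 32

Max: 38 at [6:9]


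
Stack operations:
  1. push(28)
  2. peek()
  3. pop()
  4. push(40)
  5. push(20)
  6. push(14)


push(28) -> [28]
peek()->28
pop()->28, []
push(40) -> [40]
push(20) -> [40, 20]
push(14) -> [40, 20, 14]

Final stack: [40, 20, 14]


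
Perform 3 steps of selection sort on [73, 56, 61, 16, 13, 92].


Initial: [73, 56, 61, 16, 13, 92]
Step 1: min=13 at 4
  Swap: [13, 56, 61, 16, 73, 92]
Step 2: min=16 at 3
  Swap: [13, 16, 61, 56, 73, 92]
Step 3: min=56 at 3
  Swap: [13, 16, 56, 61, 73, 92]

After 3 steps: [13, 16, 56, 61, 73, 92]


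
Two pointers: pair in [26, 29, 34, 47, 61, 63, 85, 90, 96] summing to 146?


lo=0(26)+hi=8(96)=122
lo=1(29)+hi=8(96)=125
lo=2(34)+hi=8(96)=130
lo=3(47)+hi=8(96)=143
lo=4(61)+hi=8(96)=157
lo=4(61)+hi=7(90)=151
lo=4(61)+hi=6(85)=146

Yes: 61+85=146


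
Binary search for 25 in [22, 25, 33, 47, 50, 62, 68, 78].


Step 1: lo=0, hi=7, mid=3, val=47
Step 2: lo=0, hi=2, mid=1, val=25

Found at index 1


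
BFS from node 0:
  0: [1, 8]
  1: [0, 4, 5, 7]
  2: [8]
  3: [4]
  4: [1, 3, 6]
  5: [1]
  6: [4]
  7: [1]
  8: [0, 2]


Visit 0, enqueue [1, 8]
Visit 1, enqueue [4, 5, 7]
Visit 8, enqueue [2]
Visit 4, enqueue [3, 6]
Visit 5, enqueue []
Visit 7, enqueue []
Visit 2, enqueue []
Visit 3, enqueue []
Visit 6, enqueue []

BFS order: [0, 1, 8, 4, 5, 7, 2, 3, 6]


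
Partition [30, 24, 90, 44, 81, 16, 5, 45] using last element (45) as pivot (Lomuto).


Pivot: 45
  30 <= 45: advance i (no swap)
  24 <= 45: advance i (no swap)
  44 <= 45: swap -> [30, 24, 44, 90, 81, 16, 5, 45]
  16 <= 45: swap -> [30, 24, 44, 16, 81, 90, 5, 45]
  5 <= 45: swap -> [30, 24, 44, 16, 5, 90, 81, 45]
Place pivot at 5: [30, 24, 44, 16, 5, 45, 81, 90]

Partitioned: [30, 24, 44, 16, 5, 45, 81, 90]


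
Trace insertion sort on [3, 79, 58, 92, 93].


Initial: [3, 79, 58, 92, 93]
Insert 79: [3, 79, 58, 92, 93]
Insert 58: [3, 58, 79, 92, 93]
Insert 92: [3, 58, 79, 92, 93]
Insert 93: [3, 58, 79, 92, 93]

Sorted: [3, 58, 79, 92, 93]


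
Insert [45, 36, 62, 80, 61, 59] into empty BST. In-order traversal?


Insert 45: root
Insert 36: L from 45
Insert 62: R from 45
Insert 80: R from 45 -> R from 62
Insert 61: R from 45 -> L from 62
Insert 59: R from 45 -> L from 62 -> L from 61

In-order: [36, 45, 59, 61, 62, 80]


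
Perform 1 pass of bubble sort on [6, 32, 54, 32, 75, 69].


Initial: [6, 32, 54, 32, 75, 69]
Pass 1: [6, 32, 32, 54, 69, 75] (2 swaps)

After 1 pass: [6, 32, 32, 54, 69, 75]


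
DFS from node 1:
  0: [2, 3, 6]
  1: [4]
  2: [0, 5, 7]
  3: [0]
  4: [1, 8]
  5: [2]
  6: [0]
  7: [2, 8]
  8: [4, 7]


Visit 1, push [4]
Visit 4, push [8]
Visit 8, push [7]
Visit 7, push [2]
Visit 2, push [5, 0]
Visit 0, push [6, 3]
Visit 3, push []
Visit 6, push []
Visit 5, push []

DFS order: [1, 4, 8, 7, 2, 0, 3, 6, 5]


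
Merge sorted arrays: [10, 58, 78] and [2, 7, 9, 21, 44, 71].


Take 2 from B
Take 7 from B
Take 9 from B
Take 10 from A
Take 21 from B
Take 44 from B
Take 58 from A
Take 71 from B

Merged: [2, 7, 9, 10, 21, 44, 58, 71, 78]


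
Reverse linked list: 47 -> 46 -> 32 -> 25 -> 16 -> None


Step 1: curr=47, set curr.next=prev(None) | reversed so far: 47
Step 2: curr=46, set curr.next=prev(47) | reversed so far: 46 -> 47
Step 3: curr=32, set curr.next=prev(46) | reversed so far: 32 -> 46 -> 47
Step 4: curr=25, set curr.next=prev(32) | reversed so far: 25 -> 32 -> 46 -> 47
Step 5: curr=16, set curr.next=prev(25) | reversed so far: 16 -> 25 -> 32 -> 46 -> 47

16 -> 25 -> 32 -> 46 -> 47 -> None


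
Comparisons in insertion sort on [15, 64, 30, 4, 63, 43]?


Algorithm: insertion sort
Input: [15, 64, 30, 4, 63, 43]
Sorted: [4, 15, 30, 43, 63, 64]

11


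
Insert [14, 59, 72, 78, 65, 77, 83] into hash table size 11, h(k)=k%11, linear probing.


Insert 14: h=3 -> slot 3
Insert 59: h=4 -> slot 4
Insert 72: h=6 -> slot 6
Insert 78: h=1 -> slot 1
Insert 65: h=10 -> slot 10
Insert 77: h=0 -> slot 0
Insert 83: h=6, 1 probes -> slot 7

Table: [77, 78, None, 14, 59, None, 72, 83, None, None, 65]


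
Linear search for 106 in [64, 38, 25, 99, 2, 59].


i=0: 64!=106
i=1: 38!=106
i=2: 25!=106
i=3: 99!=106
i=4: 2!=106
i=5: 59!=106

Not found, 6 comps


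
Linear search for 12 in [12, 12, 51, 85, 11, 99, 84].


i=0: 12==12 found!

Found at 0, 1 comps


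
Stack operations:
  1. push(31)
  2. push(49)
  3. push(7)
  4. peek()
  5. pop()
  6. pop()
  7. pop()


push(31) -> [31]
push(49) -> [31, 49]
push(7) -> [31, 49, 7]
peek()->7
pop()->7, [31, 49]
pop()->49, [31]
pop()->31, []

Final stack: []


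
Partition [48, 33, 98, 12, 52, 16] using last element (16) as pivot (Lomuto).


Pivot: 16
  12 <= 16: swap -> [12, 33, 98, 48, 52, 16]
Place pivot at 1: [12, 16, 98, 48, 52, 33]

Partitioned: [12, 16, 98, 48, 52, 33]


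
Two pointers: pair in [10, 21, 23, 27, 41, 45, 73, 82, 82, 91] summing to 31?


lo=0(10)+hi=9(91)=101
lo=0(10)+hi=8(82)=92
lo=0(10)+hi=7(82)=92
lo=0(10)+hi=6(73)=83
lo=0(10)+hi=5(45)=55
lo=0(10)+hi=4(41)=51
lo=0(10)+hi=3(27)=37
lo=0(10)+hi=2(23)=33
lo=0(10)+hi=1(21)=31

Yes: 10+21=31


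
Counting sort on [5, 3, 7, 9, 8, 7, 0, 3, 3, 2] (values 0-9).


Input: [5, 3, 7, 9, 8, 7, 0, 3, 3, 2]
Counts: [1, 0, 1, 3, 0, 1, 0, 2, 1, 1]

Sorted: [0, 2, 3, 3, 3, 5, 7, 7, 8, 9]


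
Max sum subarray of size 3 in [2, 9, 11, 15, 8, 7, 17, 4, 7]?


[0:3]: 22
[1:4]: 35
[2:5]: 34
[3:6]: 30
[4:7]: 32
[5:8]: 28
[6:9]: 28

Max: 35 at [1:4]


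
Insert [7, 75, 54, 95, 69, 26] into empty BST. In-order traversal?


Insert 7: root
Insert 75: R from 7
Insert 54: R from 7 -> L from 75
Insert 95: R from 7 -> R from 75
Insert 69: R from 7 -> L from 75 -> R from 54
Insert 26: R from 7 -> L from 75 -> L from 54

In-order: [7, 26, 54, 69, 75, 95]


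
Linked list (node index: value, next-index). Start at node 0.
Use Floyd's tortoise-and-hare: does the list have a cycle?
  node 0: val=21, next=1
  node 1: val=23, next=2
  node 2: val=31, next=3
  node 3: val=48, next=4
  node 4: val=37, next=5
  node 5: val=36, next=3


Floyd's tortoise (slow, +1) and hare (fast, +2):
  init: slow=0, fast=0
  step 1: slow=1, fast=2
  step 2: slow=2, fast=4
  step 3: slow=3, fast=3
  slow == fast at node 3: cycle detected

Cycle: yes


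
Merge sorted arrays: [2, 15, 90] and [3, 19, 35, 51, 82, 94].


Take 2 from A
Take 3 from B
Take 15 from A
Take 19 from B
Take 35 from B
Take 51 from B
Take 82 from B
Take 90 from A

Merged: [2, 3, 15, 19, 35, 51, 82, 90, 94]


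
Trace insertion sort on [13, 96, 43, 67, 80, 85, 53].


Initial: [13, 96, 43, 67, 80, 85, 53]
Insert 96: [13, 96, 43, 67, 80, 85, 53]
Insert 43: [13, 43, 96, 67, 80, 85, 53]
Insert 67: [13, 43, 67, 96, 80, 85, 53]
Insert 80: [13, 43, 67, 80, 96, 85, 53]
Insert 85: [13, 43, 67, 80, 85, 96, 53]
Insert 53: [13, 43, 53, 67, 80, 85, 96]

Sorted: [13, 43, 53, 67, 80, 85, 96]


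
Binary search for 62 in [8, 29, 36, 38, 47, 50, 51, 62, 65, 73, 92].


Step 1: lo=0, hi=10, mid=5, val=50
Step 2: lo=6, hi=10, mid=8, val=65
Step 3: lo=6, hi=7, mid=6, val=51
Step 4: lo=7, hi=7, mid=7, val=62

Found at index 7


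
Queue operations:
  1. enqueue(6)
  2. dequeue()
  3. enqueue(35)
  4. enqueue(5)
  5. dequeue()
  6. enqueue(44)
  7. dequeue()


enqueue(6) -> [6]
dequeue()->6, []
enqueue(35) -> [35]
enqueue(5) -> [35, 5]
dequeue()->35, [5]
enqueue(44) -> [5, 44]
dequeue()->5, [44]

Final queue: [44]


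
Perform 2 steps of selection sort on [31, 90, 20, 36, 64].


Initial: [31, 90, 20, 36, 64]
Step 1: min=20 at 2
  Swap: [20, 90, 31, 36, 64]
Step 2: min=31 at 2
  Swap: [20, 31, 90, 36, 64]

After 2 steps: [20, 31, 90, 36, 64]


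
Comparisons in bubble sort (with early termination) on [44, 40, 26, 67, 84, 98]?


Algorithm: bubble sort (with early termination)
Input: [44, 40, 26, 67, 84, 98]
Sorted: [26, 40, 44, 67, 84, 98]

12


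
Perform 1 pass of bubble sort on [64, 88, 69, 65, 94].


Initial: [64, 88, 69, 65, 94]
Pass 1: [64, 69, 65, 88, 94] (2 swaps)

After 1 pass: [64, 69, 65, 88, 94]


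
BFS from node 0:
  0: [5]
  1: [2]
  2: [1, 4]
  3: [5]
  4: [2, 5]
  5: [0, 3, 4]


Visit 0, enqueue [5]
Visit 5, enqueue [3, 4]
Visit 3, enqueue []
Visit 4, enqueue [2]
Visit 2, enqueue [1]
Visit 1, enqueue []

BFS order: [0, 5, 3, 4, 2, 1]


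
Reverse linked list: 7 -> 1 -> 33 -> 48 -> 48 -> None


Step 1: curr=7, set curr.next=prev(None) | reversed so far: 7
Step 2: curr=1, set curr.next=prev(7) | reversed so far: 1 -> 7
Step 3: curr=33, set curr.next=prev(1) | reversed so far: 33 -> 1 -> 7
Step 4: curr=48, set curr.next=prev(33) | reversed so far: 48 -> 33 -> 1 -> 7
Step 5: curr=48, set curr.next=prev(48) | reversed so far: 48 -> 48 -> 33 -> 1 -> 7

48 -> 48 -> 33 -> 1 -> 7 -> None


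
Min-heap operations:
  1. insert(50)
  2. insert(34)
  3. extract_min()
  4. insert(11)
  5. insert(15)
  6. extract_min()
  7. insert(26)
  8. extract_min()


insert(50) -> [50]
insert(34) -> [34, 50]
extract_min()->34, [50]
insert(11) -> [11, 50]
insert(15) -> [11, 50, 15]
extract_min()->11, [15, 50]
insert(26) -> [15, 50, 26]
extract_min()->15, [26, 50]

Final heap: [26, 50]


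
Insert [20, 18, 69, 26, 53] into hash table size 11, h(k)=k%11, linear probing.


Insert 20: h=9 -> slot 9
Insert 18: h=7 -> slot 7
Insert 69: h=3 -> slot 3
Insert 26: h=4 -> slot 4
Insert 53: h=9, 1 probes -> slot 10

Table: [None, None, None, 69, 26, None, None, 18, None, 20, 53]


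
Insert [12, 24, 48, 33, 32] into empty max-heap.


Insert 12: [12]
Insert 24: [24, 12]
Insert 48: [48, 12, 24]
Insert 33: [48, 33, 24, 12]
Insert 32: [48, 33, 24, 12, 32]

Final heap: [48, 33, 24, 12, 32]


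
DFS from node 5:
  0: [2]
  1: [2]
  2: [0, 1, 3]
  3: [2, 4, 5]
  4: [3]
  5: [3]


Visit 5, push [3]
Visit 3, push [4, 2]
Visit 2, push [1, 0]
Visit 0, push []
Visit 1, push []
Visit 4, push []

DFS order: [5, 3, 2, 0, 1, 4]


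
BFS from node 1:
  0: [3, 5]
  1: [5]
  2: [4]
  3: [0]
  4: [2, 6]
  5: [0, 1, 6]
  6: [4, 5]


Visit 1, enqueue [5]
Visit 5, enqueue [0, 6]
Visit 0, enqueue [3]
Visit 6, enqueue [4]
Visit 3, enqueue []
Visit 4, enqueue [2]
Visit 2, enqueue []

BFS order: [1, 5, 0, 6, 3, 4, 2]


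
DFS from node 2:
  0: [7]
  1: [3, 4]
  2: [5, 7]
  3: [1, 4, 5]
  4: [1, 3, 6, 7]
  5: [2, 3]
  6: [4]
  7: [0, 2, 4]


Visit 2, push [7, 5]
Visit 5, push [3]
Visit 3, push [4, 1]
Visit 1, push [4]
Visit 4, push [7, 6]
Visit 6, push []
Visit 7, push [0]
Visit 0, push []

DFS order: [2, 5, 3, 1, 4, 6, 7, 0]


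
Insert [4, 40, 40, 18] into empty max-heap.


Insert 4: [4]
Insert 40: [40, 4]
Insert 40: [40, 4, 40]
Insert 18: [40, 18, 40, 4]

Final heap: [40, 18, 40, 4]


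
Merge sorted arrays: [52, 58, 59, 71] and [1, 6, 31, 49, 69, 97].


Take 1 from B
Take 6 from B
Take 31 from B
Take 49 from B
Take 52 from A
Take 58 from A
Take 59 from A
Take 69 from B
Take 71 from A

Merged: [1, 6, 31, 49, 52, 58, 59, 69, 71, 97]


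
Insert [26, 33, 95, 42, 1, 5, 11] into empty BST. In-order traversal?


Insert 26: root
Insert 33: R from 26
Insert 95: R from 26 -> R from 33
Insert 42: R from 26 -> R from 33 -> L from 95
Insert 1: L from 26
Insert 5: L from 26 -> R from 1
Insert 11: L from 26 -> R from 1 -> R from 5

In-order: [1, 5, 11, 26, 33, 42, 95]


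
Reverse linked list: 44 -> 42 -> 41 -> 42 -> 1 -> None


Step 1: curr=44, set curr.next=prev(None) | reversed so far: 44
Step 2: curr=42, set curr.next=prev(44) | reversed so far: 42 -> 44
Step 3: curr=41, set curr.next=prev(42) | reversed so far: 41 -> 42 -> 44
Step 4: curr=42, set curr.next=prev(41) | reversed so far: 42 -> 41 -> 42 -> 44
Step 5: curr=1, set curr.next=prev(42) | reversed so far: 1 -> 42 -> 41 -> 42 -> 44

1 -> 42 -> 41 -> 42 -> 44 -> None


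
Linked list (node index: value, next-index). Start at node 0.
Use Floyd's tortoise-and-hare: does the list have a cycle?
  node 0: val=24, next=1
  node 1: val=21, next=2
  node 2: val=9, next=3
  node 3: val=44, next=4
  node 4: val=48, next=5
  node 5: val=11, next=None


Floyd's tortoise (slow, +1) and hare (fast, +2):
  init: slow=0, fast=0
  step 1: slow=1, fast=2
  step 2: slow=2, fast=4
  step 3: fast 4->5->None, no cycle

Cycle: no


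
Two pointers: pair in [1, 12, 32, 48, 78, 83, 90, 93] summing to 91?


lo=0(1)+hi=7(93)=94
lo=0(1)+hi=6(90)=91

Yes: 1+90=91


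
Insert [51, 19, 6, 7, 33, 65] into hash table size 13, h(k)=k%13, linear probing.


Insert 51: h=12 -> slot 12
Insert 19: h=6 -> slot 6
Insert 6: h=6, 1 probes -> slot 7
Insert 7: h=7, 1 probes -> slot 8
Insert 33: h=7, 2 probes -> slot 9
Insert 65: h=0 -> slot 0

Table: [65, None, None, None, None, None, 19, 6, 7, 33, None, None, 51]


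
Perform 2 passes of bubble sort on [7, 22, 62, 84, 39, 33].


Initial: [7, 22, 62, 84, 39, 33]
Pass 1: [7, 22, 62, 39, 33, 84] (2 swaps)
Pass 2: [7, 22, 39, 33, 62, 84] (2 swaps)

After 2 passes: [7, 22, 39, 33, 62, 84]


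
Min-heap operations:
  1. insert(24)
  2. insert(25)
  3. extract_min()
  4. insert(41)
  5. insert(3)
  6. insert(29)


insert(24) -> [24]
insert(25) -> [24, 25]
extract_min()->24, [25]
insert(41) -> [25, 41]
insert(3) -> [3, 41, 25]
insert(29) -> [3, 29, 25, 41]

Final heap: [3, 29, 25, 41]


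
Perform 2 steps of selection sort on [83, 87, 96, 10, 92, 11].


Initial: [83, 87, 96, 10, 92, 11]
Step 1: min=10 at 3
  Swap: [10, 87, 96, 83, 92, 11]
Step 2: min=11 at 5
  Swap: [10, 11, 96, 83, 92, 87]

After 2 steps: [10, 11, 96, 83, 92, 87]


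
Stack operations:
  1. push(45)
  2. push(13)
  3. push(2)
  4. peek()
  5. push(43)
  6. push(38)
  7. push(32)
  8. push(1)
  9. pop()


push(45) -> [45]
push(13) -> [45, 13]
push(2) -> [45, 13, 2]
peek()->2
push(43) -> [45, 13, 2, 43]
push(38) -> [45, 13, 2, 43, 38]
push(32) -> [45, 13, 2, 43, 38, 32]
push(1) -> [45, 13, 2, 43, 38, 32, 1]
pop()->1, [45, 13, 2, 43, 38, 32]

Final stack: [45, 13, 2, 43, 38, 32]


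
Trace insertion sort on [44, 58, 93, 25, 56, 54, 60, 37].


Initial: [44, 58, 93, 25, 56, 54, 60, 37]
Insert 58: [44, 58, 93, 25, 56, 54, 60, 37]
Insert 93: [44, 58, 93, 25, 56, 54, 60, 37]
Insert 25: [25, 44, 58, 93, 56, 54, 60, 37]
Insert 56: [25, 44, 56, 58, 93, 54, 60, 37]
Insert 54: [25, 44, 54, 56, 58, 93, 60, 37]
Insert 60: [25, 44, 54, 56, 58, 60, 93, 37]
Insert 37: [25, 37, 44, 54, 56, 58, 60, 93]

Sorted: [25, 37, 44, 54, 56, 58, 60, 93]


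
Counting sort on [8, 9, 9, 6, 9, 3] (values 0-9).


Input: [8, 9, 9, 6, 9, 3]
Counts: [0, 0, 0, 1, 0, 0, 1, 0, 1, 3]

Sorted: [3, 6, 8, 9, 9, 9]


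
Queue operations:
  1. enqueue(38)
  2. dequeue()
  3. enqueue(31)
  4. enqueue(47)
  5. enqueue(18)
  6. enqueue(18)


enqueue(38) -> [38]
dequeue()->38, []
enqueue(31) -> [31]
enqueue(47) -> [31, 47]
enqueue(18) -> [31, 47, 18]
enqueue(18) -> [31, 47, 18, 18]

Final queue: [31, 47, 18, 18]


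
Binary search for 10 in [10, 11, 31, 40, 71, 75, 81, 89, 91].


Step 1: lo=0, hi=8, mid=4, val=71
Step 2: lo=0, hi=3, mid=1, val=11
Step 3: lo=0, hi=0, mid=0, val=10

Found at index 0


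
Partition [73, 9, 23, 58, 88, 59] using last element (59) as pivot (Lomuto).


Pivot: 59
  9 <= 59: swap -> [9, 73, 23, 58, 88, 59]
  23 <= 59: swap -> [9, 23, 73, 58, 88, 59]
  58 <= 59: swap -> [9, 23, 58, 73, 88, 59]
Place pivot at 3: [9, 23, 58, 59, 88, 73]

Partitioned: [9, 23, 58, 59, 88, 73]


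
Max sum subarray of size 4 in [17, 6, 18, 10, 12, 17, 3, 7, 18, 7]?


[0:4]: 51
[1:5]: 46
[2:6]: 57
[3:7]: 42
[4:8]: 39
[5:9]: 45
[6:10]: 35

Max: 57 at [2:6]


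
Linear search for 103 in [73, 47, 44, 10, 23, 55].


i=0: 73!=103
i=1: 47!=103
i=2: 44!=103
i=3: 10!=103
i=4: 23!=103
i=5: 55!=103

Not found, 6 comps


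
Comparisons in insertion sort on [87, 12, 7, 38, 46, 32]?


Algorithm: insertion sort
Input: [87, 12, 7, 38, 46, 32]
Sorted: [7, 12, 32, 38, 46, 87]

11


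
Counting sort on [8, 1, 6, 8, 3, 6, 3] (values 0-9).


Input: [8, 1, 6, 8, 3, 6, 3]
Counts: [0, 1, 0, 2, 0, 0, 2, 0, 2, 0]

Sorted: [1, 3, 3, 6, 6, 8, 8]


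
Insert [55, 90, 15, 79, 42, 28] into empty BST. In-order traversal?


Insert 55: root
Insert 90: R from 55
Insert 15: L from 55
Insert 79: R from 55 -> L from 90
Insert 42: L from 55 -> R from 15
Insert 28: L from 55 -> R from 15 -> L from 42

In-order: [15, 28, 42, 55, 79, 90]


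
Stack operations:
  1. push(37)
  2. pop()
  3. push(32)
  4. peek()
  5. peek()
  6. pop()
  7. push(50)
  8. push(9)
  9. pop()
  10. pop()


push(37) -> [37]
pop()->37, []
push(32) -> [32]
peek()->32
peek()->32
pop()->32, []
push(50) -> [50]
push(9) -> [50, 9]
pop()->9, [50]
pop()->50, []

Final stack: []


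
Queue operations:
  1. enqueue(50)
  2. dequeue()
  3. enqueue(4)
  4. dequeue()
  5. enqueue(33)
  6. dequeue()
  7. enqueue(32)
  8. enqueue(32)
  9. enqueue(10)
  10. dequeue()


enqueue(50) -> [50]
dequeue()->50, []
enqueue(4) -> [4]
dequeue()->4, []
enqueue(33) -> [33]
dequeue()->33, []
enqueue(32) -> [32]
enqueue(32) -> [32, 32]
enqueue(10) -> [32, 32, 10]
dequeue()->32, [32, 10]

Final queue: [32, 10]


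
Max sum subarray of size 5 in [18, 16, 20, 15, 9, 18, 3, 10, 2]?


[0:5]: 78
[1:6]: 78
[2:7]: 65
[3:8]: 55
[4:9]: 42

Max: 78 at [0:5]


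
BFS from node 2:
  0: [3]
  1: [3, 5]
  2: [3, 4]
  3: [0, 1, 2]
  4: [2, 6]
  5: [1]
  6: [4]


Visit 2, enqueue [3, 4]
Visit 3, enqueue [0, 1]
Visit 4, enqueue [6]
Visit 0, enqueue []
Visit 1, enqueue [5]
Visit 6, enqueue []
Visit 5, enqueue []

BFS order: [2, 3, 4, 0, 1, 6, 5]


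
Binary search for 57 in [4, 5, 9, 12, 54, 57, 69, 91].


Step 1: lo=0, hi=7, mid=3, val=12
Step 2: lo=4, hi=7, mid=5, val=57

Found at index 5


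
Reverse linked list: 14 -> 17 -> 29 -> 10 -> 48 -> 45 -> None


Step 1: curr=14, set curr.next=prev(None) | reversed so far: 14
Step 2: curr=17, set curr.next=prev(14) | reversed so far: 17 -> 14
Step 3: curr=29, set curr.next=prev(17) | reversed so far: 29 -> 17 -> 14
Step 4: curr=10, set curr.next=prev(29) | reversed so far: 10 -> 29 -> 17 -> 14
Step 5: curr=48, set curr.next=prev(10) | reversed so far: 48 -> 10 -> 29 -> 17 -> 14
Step 6: curr=45, set curr.next=prev(48) | reversed so far: 45 -> 48 -> 10 -> 29 -> 17 -> 14

45 -> 48 -> 10 -> 29 -> 17 -> 14 -> None


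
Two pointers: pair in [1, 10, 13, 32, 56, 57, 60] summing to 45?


lo=0(1)+hi=6(60)=61
lo=0(1)+hi=5(57)=58
lo=0(1)+hi=4(56)=57
lo=0(1)+hi=3(32)=33
lo=1(10)+hi=3(32)=42
lo=2(13)+hi=3(32)=45

Yes: 13+32=45


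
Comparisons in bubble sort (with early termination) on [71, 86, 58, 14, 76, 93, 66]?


Algorithm: bubble sort (with early termination)
Input: [71, 86, 58, 14, 76, 93, 66]
Sorted: [14, 58, 66, 71, 76, 86, 93]

20


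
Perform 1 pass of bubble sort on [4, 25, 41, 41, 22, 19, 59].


Initial: [4, 25, 41, 41, 22, 19, 59]
Pass 1: [4, 25, 41, 22, 19, 41, 59] (2 swaps)

After 1 pass: [4, 25, 41, 22, 19, 41, 59]


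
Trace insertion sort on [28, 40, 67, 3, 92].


Initial: [28, 40, 67, 3, 92]
Insert 40: [28, 40, 67, 3, 92]
Insert 67: [28, 40, 67, 3, 92]
Insert 3: [3, 28, 40, 67, 92]
Insert 92: [3, 28, 40, 67, 92]

Sorted: [3, 28, 40, 67, 92]


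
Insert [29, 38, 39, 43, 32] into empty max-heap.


Insert 29: [29]
Insert 38: [38, 29]
Insert 39: [39, 29, 38]
Insert 43: [43, 39, 38, 29]
Insert 32: [43, 39, 38, 29, 32]

Final heap: [43, 39, 38, 29, 32]


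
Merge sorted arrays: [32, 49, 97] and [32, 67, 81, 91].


Take 32 from A
Take 32 from B
Take 49 from A
Take 67 from B
Take 81 from B
Take 91 from B

Merged: [32, 32, 49, 67, 81, 91, 97]


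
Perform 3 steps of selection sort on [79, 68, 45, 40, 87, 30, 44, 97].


Initial: [79, 68, 45, 40, 87, 30, 44, 97]
Step 1: min=30 at 5
  Swap: [30, 68, 45, 40, 87, 79, 44, 97]
Step 2: min=40 at 3
  Swap: [30, 40, 45, 68, 87, 79, 44, 97]
Step 3: min=44 at 6
  Swap: [30, 40, 44, 68, 87, 79, 45, 97]

After 3 steps: [30, 40, 44, 68, 87, 79, 45, 97]


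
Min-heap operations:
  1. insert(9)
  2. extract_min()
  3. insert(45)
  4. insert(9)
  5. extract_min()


insert(9) -> [9]
extract_min()->9, []
insert(45) -> [45]
insert(9) -> [9, 45]
extract_min()->9, [45]

Final heap: [45]


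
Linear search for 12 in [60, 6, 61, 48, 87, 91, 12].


i=0: 60!=12
i=1: 6!=12
i=2: 61!=12
i=3: 48!=12
i=4: 87!=12
i=5: 91!=12
i=6: 12==12 found!

Found at 6, 7 comps


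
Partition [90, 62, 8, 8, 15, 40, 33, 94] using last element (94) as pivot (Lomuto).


Pivot: 94
  90 <= 94: advance i (no swap)
  62 <= 94: advance i (no swap)
  8 <= 94: advance i (no swap)
  8 <= 94: advance i (no swap)
  15 <= 94: advance i (no swap)
  40 <= 94: advance i (no swap)
  33 <= 94: advance i (no swap)
Place pivot at 7: [90, 62, 8, 8, 15, 40, 33, 94]

Partitioned: [90, 62, 8, 8, 15, 40, 33, 94]


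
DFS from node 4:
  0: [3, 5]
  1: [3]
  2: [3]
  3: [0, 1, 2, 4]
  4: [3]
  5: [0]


Visit 4, push [3]
Visit 3, push [2, 1, 0]
Visit 0, push [5]
Visit 5, push []
Visit 1, push []
Visit 2, push []

DFS order: [4, 3, 0, 5, 1, 2]


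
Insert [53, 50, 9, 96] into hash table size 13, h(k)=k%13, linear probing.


Insert 53: h=1 -> slot 1
Insert 50: h=11 -> slot 11
Insert 9: h=9 -> slot 9
Insert 96: h=5 -> slot 5

Table: [None, 53, None, None, None, 96, None, None, None, 9, None, 50, None]


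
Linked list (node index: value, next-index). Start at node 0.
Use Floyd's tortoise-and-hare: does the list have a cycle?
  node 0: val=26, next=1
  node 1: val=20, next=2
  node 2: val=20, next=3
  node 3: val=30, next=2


Floyd's tortoise (slow, +1) and hare (fast, +2):
  init: slow=0, fast=0
  step 1: slow=1, fast=2
  step 2: slow=2, fast=2
  slow == fast at node 2: cycle detected

Cycle: yes


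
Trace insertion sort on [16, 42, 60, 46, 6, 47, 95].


Initial: [16, 42, 60, 46, 6, 47, 95]
Insert 42: [16, 42, 60, 46, 6, 47, 95]
Insert 60: [16, 42, 60, 46, 6, 47, 95]
Insert 46: [16, 42, 46, 60, 6, 47, 95]
Insert 6: [6, 16, 42, 46, 60, 47, 95]
Insert 47: [6, 16, 42, 46, 47, 60, 95]
Insert 95: [6, 16, 42, 46, 47, 60, 95]

Sorted: [6, 16, 42, 46, 47, 60, 95]


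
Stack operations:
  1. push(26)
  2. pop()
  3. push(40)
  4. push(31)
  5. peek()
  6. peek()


push(26) -> [26]
pop()->26, []
push(40) -> [40]
push(31) -> [40, 31]
peek()->31
peek()->31

Final stack: [40, 31]


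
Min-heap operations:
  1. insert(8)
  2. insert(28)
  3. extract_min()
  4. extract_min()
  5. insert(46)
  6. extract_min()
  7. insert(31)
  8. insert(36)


insert(8) -> [8]
insert(28) -> [8, 28]
extract_min()->8, [28]
extract_min()->28, []
insert(46) -> [46]
extract_min()->46, []
insert(31) -> [31]
insert(36) -> [31, 36]

Final heap: [31, 36]


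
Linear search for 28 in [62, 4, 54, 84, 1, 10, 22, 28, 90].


i=0: 62!=28
i=1: 4!=28
i=2: 54!=28
i=3: 84!=28
i=4: 1!=28
i=5: 10!=28
i=6: 22!=28
i=7: 28==28 found!

Found at 7, 8 comps


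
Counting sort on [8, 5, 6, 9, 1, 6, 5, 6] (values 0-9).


Input: [8, 5, 6, 9, 1, 6, 5, 6]
Counts: [0, 1, 0, 0, 0, 2, 3, 0, 1, 1]

Sorted: [1, 5, 5, 6, 6, 6, 8, 9]


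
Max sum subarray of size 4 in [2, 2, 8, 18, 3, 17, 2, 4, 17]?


[0:4]: 30
[1:5]: 31
[2:6]: 46
[3:7]: 40
[4:8]: 26
[5:9]: 40

Max: 46 at [2:6]


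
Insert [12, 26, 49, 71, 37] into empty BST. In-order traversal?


Insert 12: root
Insert 26: R from 12
Insert 49: R from 12 -> R from 26
Insert 71: R from 12 -> R from 26 -> R from 49
Insert 37: R from 12 -> R from 26 -> L from 49

In-order: [12, 26, 37, 49, 71]


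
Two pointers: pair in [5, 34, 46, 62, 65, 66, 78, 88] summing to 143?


lo=0(5)+hi=7(88)=93
lo=1(34)+hi=7(88)=122
lo=2(46)+hi=7(88)=134
lo=3(62)+hi=7(88)=150
lo=3(62)+hi=6(78)=140
lo=4(65)+hi=6(78)=143

Yes: 65+78=143


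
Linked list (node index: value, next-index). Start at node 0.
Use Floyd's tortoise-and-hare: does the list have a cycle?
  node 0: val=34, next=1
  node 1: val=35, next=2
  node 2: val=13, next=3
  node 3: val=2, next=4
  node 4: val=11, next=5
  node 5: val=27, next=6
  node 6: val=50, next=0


Floyd's tortoise (slow, +1) and hare (fast, +2):
  init: slow=0, fast=0
  step 1: slow=1, fast=2
  step 2: slow=2, fast=4
  step 3: slow=3, fast=6
  step 4: slow=4, fast=1
  step 5: slow=5, fast=3
  step 6: slow=6, fast=5
  step 7: slow=0, fast=0
  slow == fast at node 0: cycle detected

Cycle: yes


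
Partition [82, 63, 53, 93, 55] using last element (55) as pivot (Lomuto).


Pivot: 55
  53 <= 55: swap -> [53, 63, 82, 93, 55]
Place pivot at 1: [53, 55, 82, 93, 63]

Partitioned: [53, 55, 82, 93, 63]


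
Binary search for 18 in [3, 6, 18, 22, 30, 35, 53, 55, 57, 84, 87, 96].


Step 1: lo=0, hi=11, mid=5, val=35
Step 2: lo=0, hi=4, mid=2, val=18

Found at index 2


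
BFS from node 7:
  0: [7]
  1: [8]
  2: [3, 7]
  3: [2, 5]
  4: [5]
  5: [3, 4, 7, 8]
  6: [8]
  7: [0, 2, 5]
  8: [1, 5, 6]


Visit 7, enqueue [0, 2, 5]
Visit 0, enqueue []
Visit 2, enqueue [3]
Visit 5, enqueue [4, 8]
Visit 3, enqueue []
Visit 4, enqueue []
Visit 8, enqueue [1, 6]
Visit 1, enqueue []
Visit 6, enqueue []

BFS order: [7, 0, 2, 5, 3, 4, 8, 1, 6]


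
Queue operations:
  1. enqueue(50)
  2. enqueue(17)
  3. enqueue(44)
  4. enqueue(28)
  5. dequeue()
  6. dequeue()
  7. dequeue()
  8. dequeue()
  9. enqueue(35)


enqueue(50) -> [50]
enqueue(17) -> [50, 17]
enqueue(44) -> [50, 17, 44]
enqueue(28) -> [50, 17, 44, 28]
dequeue()->50, [17, 44, 28]
dequeue()->17, [44, 28]
dequeue()->44, [28]
dequeue()->28, []
enqueue(35) -> [35]

Final queue: [35]


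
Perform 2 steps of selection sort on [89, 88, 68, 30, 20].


Initial: [89, 88, 68, 30, 20]
Step 1: min=20 at 4
  Swap: [20, 88, 68, 30, 89]
Step 2: min=30 at 3
  Swap: [20, 30, 68, 88, 89]

After 2 steps: [20, 30, 68, 88, 89]


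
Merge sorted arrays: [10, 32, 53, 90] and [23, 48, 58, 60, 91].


Take 10 from A
Take 23 from B
Take 32 from A
Take 48 from B
Take 53 from A
Take 58 from B
Take 60 from B
Take 90 from A

Merged: [10, 23, 32, 48, 53, 58, 60, 90, 91]


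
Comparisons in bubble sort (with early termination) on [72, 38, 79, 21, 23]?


Algorithm: bubble sort (with early termination)
Input: [72, 38, 79, 21, 23]
Sorted: [21, 23, 38, 72, 79]

10


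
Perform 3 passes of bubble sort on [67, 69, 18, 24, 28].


Initial: [67, 69, 18, 24, 28]
Pass 1: [67, 18, 24, 28, 69] (3 swaps)
Pass 2: [18, 24, 28, 67, 69] (3 swaps)
Pass 3: [18, 24, 28, 67, 69] (0 swaps)

After 3 passes: [18, 24, 28, 67, 69]


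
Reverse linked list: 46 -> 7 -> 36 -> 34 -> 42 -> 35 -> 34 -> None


Step 1: curr=46, set curr.next=prev(None) | reversed so far: 46
Step 2: curr=7, set curr.next=prev(46) | reversed so far: 7 -> 46
Step 3: curr=36, set curr.next=prev(7) | reversed so far: 36 -> 7 -> 46
Step 4: curr=34, set curr.next=prev(36) | reversed so far: 34 -> 36 -> 7 -> 46
Step 5: curr=42, set curr.next=prev(34) | reversed so far: 42 -> 34 -> 36 -> 7 -> 46
Step 6: curr=35, set curr.next=prev(42) | reversed so far: 35 -> 42 -> 34 -> 36 -> 7 -> 46
Step 7: curr=34, set curr.next=prev(35) | reversed so far: 34 -> 35 -> 42 -> 34 -> 36 -> 7 -> 46

34 -> 35 -> 42 -> 34 -> 36 -> 7 -> 46 -> None


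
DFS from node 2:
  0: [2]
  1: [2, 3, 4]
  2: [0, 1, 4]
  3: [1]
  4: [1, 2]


Visit 2, push [4, 1, 0]
Visit 0, push []
Visit 1, push [4, 3]
Visit 3, push []
Visit 4, push []

DFS order: [2, 0, 1, 3, 4]


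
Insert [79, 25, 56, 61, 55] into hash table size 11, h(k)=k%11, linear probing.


Insert 79: h=2 -> slot 2
Insert 25: h=3 -> slot 3
Insert 56: h=1 -> slot 1
Insert 61: h=6 -> slot 6
Insert 55: h=0 -> slot 0

Table: [55, 56, 79, 25, None, None, 61, None, None, None, None]


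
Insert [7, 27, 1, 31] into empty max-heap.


Insert 7: [7]
Insert 27: [27, 7]
Insert 1: [27, 7, 1]
Insert 31: [31, 27, 1, 7]

Final heap: [31, 27, 1, 7]


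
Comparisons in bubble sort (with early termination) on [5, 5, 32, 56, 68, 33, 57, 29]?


Algorithm: bubble sort (with early termination)
Input: [5, 5, 32, 56, 68, 33, 57, 29]
Sorted: [5, 5, 29, 32, 33, 56, 57, 68]

27


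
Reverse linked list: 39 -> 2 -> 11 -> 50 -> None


Step 1: curr=39, set curr.next=prev(None) | reversed so far: 39
Step 2: curr=2, set curr.next=prev(39) | reversed so far: 2 -> 39
Step 3: curr=11, set curr.next=prev(2) | reversed so far: 11 -> 2 -> 39
Step 4: curr=50, set curr.next=prev(11) | reversed so far: 50 -> 11 -> 2 -> 39

50 -> 11 -> 2 -> 39 -> None


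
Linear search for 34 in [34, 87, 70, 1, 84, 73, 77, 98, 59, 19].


i=0: 34==34 found!

Found at 0, 1 comps


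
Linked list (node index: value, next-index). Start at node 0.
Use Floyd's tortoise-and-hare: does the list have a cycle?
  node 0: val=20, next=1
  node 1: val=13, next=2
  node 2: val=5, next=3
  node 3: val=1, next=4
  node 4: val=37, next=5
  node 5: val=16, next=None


Floyd's tortoise (slow, +1) and hare (fast, +2):
  init: slow=0, fast=0
  step 1: slow=1, fast=2
  step 2: slow=2, fast=4
  step 3: fast 4->5->None, no cycle

Cycle: no


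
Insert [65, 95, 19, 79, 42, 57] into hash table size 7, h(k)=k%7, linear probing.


Insert 65: h=2 -> slot 2
Insert 95: h=4 -> slot 4
Insert 19: h=5 -> slot 5
Insert 79: h=2, 1 probes -> slot 3
Insert 42: h=0 -> slot 0
Insert 57: h=1 -> slot 1

Table: [42, 57, 65, 79, 95, 19, None]


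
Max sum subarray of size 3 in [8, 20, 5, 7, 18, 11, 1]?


[0:3]: 33
[1:4]: 32
[2:5]: 30
[3:6]: 36
[4:7]: 30

Max: 36 at [3:6]


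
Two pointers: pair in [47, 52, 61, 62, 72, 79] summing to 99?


lo=0(47)+hi=5(79)=126
lo=0(47)+hi=4(72)=119
lo=0(47)+hi=3(62)=109
lo=0(47)+hi=2(61)=108
lo=0(47)+hi=1(52)=99

Yes: 47+52=99


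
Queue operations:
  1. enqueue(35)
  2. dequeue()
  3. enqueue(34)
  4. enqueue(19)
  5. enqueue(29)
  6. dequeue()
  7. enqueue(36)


enqueue(35) -> [35]
dequeue()->35, []
enqueue(34) -> [34]
enqueue(19) -> [34, 19]
enqueue(29) -> [34, 19, 29]
dequeue()->34, [19, 29]
enqueue(36) -> [19, 29, 36]

Final queue: [19, 29, 36]


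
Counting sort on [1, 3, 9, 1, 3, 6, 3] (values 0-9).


Input: [1, 3, 9, 1, 3, 6, 3]
Counts: [0, 2, 0, 3, 0, 0, 1, 0, 0, 1]

Sorted: [1, 1, 3, 3, 3, 6, 9]


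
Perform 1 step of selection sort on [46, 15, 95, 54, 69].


Initial: [46, 15, 95, 54, 69]
Step 1: min=15 at 1
  Swap: [15, 46, 95, 54, 69]

After 1 step: [15, 46, 95, 54, 69]


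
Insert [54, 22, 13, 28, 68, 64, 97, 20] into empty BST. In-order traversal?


Insert 54: root
Insert 22: L from 54
Insert 13: L from 54 -> L from 22
Insert 28: L from 54 -> R from 22
Insert 68: R from 54
Insert 64: R from 54 -> L from 68
Insert 97: R from 54 -> R from 68
Insert 20: L from 54 -> L from 22 -> R from 13

In-order: [13, 20, 22, 28, 54, 64, 68, 97]


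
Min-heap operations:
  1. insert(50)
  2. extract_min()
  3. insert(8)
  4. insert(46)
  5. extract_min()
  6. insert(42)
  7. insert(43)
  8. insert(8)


insert(50) -> [50]
extract_min()->50, []
insert(8) -> [8]
insert(46) -> [8, 46]
extract_min()->8, [46]
insert(42) -> [42, 46]
insert(43) -> [42, 46, 43]
insert(8) -> [8, 42, 43, 46]

Final heap: [8, 42, 43, 46]


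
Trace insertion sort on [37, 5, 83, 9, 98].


Initial: [37, 5, 83, 9, 98]
Insert 5: [5, 37, 83, 9, 98]
Insert 83: [5, 37, 83, 9, 98]
Insert 9: [5, 9, 37, 83, 98]
Insert 98: [5, 9, 37, 83, 98]

Sorted: [5, 9, 37, 83, 98]


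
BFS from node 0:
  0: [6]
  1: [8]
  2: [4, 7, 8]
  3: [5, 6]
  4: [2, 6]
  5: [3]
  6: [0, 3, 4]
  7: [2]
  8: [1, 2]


Visit 0, enqueue [6]
Visit 6, enqueue [3, 4]
Visit 3, enqueue [5]
Visit 4, enqueue [2]
Visit 5, enqueue []
Visit 2, enqueue [7, 8]
Visit 7, enqueue []
Visit 8, enqueue [1]
Visit 1, enqueue []

BFS order: [0, 6, 3, 4, 5, 2, 7, 8, 1]


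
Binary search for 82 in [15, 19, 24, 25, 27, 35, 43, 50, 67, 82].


Step 1: lo=0, hi=9, mid=4, val=27
Step 2: lo=5, hi=9, mid=7, val=50
Step 3: lo=8, hi=9, mid=8, val=67
Step 4: lo=9, hi=9, mid=9, val=82

Found at index 9


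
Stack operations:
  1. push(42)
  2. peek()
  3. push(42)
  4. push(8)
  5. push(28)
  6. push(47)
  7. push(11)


push(42) -> [42]
peek()->42
push(42) -> [42, 42]
push(8) -> [42, 42, 8]
push(28) -> [42, 42, 8, 28]
push(47) -> [42, 42, 8, 28, 47]
push(11) -> [42, 42, 8, 28, 47, 11]

Final stack: [42, 42, 8, 28, 47, 11]
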